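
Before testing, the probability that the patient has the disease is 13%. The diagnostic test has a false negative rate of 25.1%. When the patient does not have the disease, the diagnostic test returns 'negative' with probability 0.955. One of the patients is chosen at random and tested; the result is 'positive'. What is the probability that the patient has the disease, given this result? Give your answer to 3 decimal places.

Write H for 'the patient has the disease'. Prior odds H:¬H = 0.13/0.87 = 0.14943. For the 'positive' outcome, the likelihood ratio is 0.749/0.045 = 16.644.
Posterior odds = 0.14943 × 16.644 = 2.4871, so P(H|E) = 2.4871/(1+2.4871) = 0.713.

P(H | E) ≈ 0.713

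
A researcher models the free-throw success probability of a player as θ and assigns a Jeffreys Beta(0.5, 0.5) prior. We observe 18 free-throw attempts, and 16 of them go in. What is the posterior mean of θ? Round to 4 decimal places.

Posterior mean ≈ 0.8684

Observing 16 successes and 2 failures updates Beta(0.5, 0.5) by adding the success and failure counts to the two shape parameters: α = 0.5+16 = 16.5, β = 0.5+2 = 2.5.
E[θ | data] = 16.5/(16.5+2.5) = 0.8684.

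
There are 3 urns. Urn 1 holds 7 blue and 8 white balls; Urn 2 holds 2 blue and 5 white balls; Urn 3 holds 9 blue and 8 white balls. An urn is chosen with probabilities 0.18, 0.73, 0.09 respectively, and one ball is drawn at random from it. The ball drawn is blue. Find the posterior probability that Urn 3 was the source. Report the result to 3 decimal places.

Posterior probability ≈ 0.140

P(blue|Urn 1) = 0.4667; P(blue|Urn 2) = 0.2857; P(blue|Urn 3) = 0.5294.
Prior × likelihood for each source: 0.18·0.4667=0.08400, 0.73·0.2857=0.2086, 0.09·0.5294=0.04765. Summing gives P(blue) = 0.34022.
P(Urn 3 | blue) = 0.04765 / 0.34022 = 0.140.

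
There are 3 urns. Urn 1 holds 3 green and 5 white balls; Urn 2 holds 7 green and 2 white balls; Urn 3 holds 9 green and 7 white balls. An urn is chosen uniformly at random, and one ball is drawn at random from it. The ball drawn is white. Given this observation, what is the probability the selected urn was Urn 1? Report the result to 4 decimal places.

Tabulate prior·likelihood by source: [1] prior 0.333333, lik 0.625, product 0.2083; [2] prior 0.333333, lik 0.2222, product 0.07407; [3] prior 0.333333, lik 0.4375, product 0.1458.
Normalizing constant = 0.42824; the posterior for Urn 1 is its product over the sum, 0.2083/0.42824 = 0.4865.

Posterior probability ≈ 0.4865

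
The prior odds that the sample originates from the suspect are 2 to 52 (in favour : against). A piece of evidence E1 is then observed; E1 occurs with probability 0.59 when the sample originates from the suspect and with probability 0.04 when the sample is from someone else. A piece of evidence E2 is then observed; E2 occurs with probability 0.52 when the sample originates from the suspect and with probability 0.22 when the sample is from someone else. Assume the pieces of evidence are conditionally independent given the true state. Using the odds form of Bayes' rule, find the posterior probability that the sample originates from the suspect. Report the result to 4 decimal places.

Prior odds = 2/52 = 0.038462. In log-odds, ln(0.038462) = -3.2581.
Add log likelihood ratios: ln(14.750) + ln(2.3636) = 3.5514.
Posterior log-odds = 0.29335, so posterior odds = exp(0.29335) = 1.3409. Converting, P(H|E) = 1.3409/2.3409 = 0.5728.

Posterior probability ≈ 0.5728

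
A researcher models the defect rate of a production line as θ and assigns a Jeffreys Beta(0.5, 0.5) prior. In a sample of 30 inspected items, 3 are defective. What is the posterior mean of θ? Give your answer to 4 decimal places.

Posterior mean ≈ 0.1129

Observing 3 successes and 27 failures updates Beta(0.5, 0.5) by adding the success and failure counts to the two shape parameters: α = 0.5+3 = 3.5, β = 0.5+27 = 27.5.
Posterior mean = α/(α+β) = 3.5/31 = 0.1129.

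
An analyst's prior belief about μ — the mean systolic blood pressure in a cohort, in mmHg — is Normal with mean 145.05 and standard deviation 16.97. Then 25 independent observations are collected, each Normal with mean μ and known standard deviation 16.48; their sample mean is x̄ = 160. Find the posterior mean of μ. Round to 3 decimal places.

With known σ, the Normal prior is conjugate. Weight on the data is w = (n/σ²)/(n/σ² + 1/τ₀²) = 0.0920504/(0.0920504+0.00347245) = 0.96365.
Posterior mean = w·x̄ + (1−w)·μ₀ = 0.96365·160 + 0.036352·145.05 = 159.457.

Posterior mean ≈ 159.457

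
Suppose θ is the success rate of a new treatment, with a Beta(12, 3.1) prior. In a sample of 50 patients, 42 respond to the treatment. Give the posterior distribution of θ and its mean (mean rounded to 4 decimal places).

Posterior: Beta(54, 11.1); mean ≈ 0.8295

The binomial likelihood is conjugate to the Beta prior: with 42 successes and 8 failures, the posterior is Beta(12+42, 3.1+8) = Beta(54, 11.1).
E[θ | data] = 54/(54+11.1) = 0.8295.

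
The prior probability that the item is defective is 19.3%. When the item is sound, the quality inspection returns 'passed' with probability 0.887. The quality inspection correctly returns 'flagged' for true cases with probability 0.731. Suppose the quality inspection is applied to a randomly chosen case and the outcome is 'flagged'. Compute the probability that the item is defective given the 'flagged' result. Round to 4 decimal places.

P(H | E) ≈ 0.6074

Let H be the event that the item is defective. P(H) = 0.193, so P(¬H) = 0.807. With E the 'flagged' result, P(E|H) = 0.731 and P(E|¬H) = 0.113.
P(E) = 0.731·0.193 + 0.113·0.807 = 0.14108 + 0.091191 = 0.23227.
By Bayes' theorem, P(H|E) = 0.14108 / 0.23227 = 0.6074.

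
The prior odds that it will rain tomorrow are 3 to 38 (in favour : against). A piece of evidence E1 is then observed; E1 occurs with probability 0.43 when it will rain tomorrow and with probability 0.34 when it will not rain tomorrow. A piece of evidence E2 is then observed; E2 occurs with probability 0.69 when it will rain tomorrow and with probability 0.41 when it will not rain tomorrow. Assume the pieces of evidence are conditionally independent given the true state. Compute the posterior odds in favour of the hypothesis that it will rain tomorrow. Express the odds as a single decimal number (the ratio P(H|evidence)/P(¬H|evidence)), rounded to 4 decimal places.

Posterior odds ≈ 0.1680

Prior odds = 3/38 = 0.078947.
Likelihood ratio for E1 = 0.43/0.34 = 1.2647.
Likelihood ratio for E2 = 0.69/0.41 = 1.6829.
Posterior odds = prior odds × LR₁ × LR₂ = 0.16803.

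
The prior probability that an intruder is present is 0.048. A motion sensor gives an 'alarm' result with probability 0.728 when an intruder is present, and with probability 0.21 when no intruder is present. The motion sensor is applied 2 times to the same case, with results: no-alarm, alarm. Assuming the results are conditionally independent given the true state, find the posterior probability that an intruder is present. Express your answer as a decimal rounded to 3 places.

Posterior P(H) ≈ 0.057

With H the event that an intruder is present, the joint likelihood of the observed sequence is P(data|H) = 0.272·0.728 = 0.19802 and P(data|¬H) = 0.79·0.21 = 0.16590.
Bayes: P(H|data) = 0.048·0.19802 / (0.048·0.19802 + 0.952·0.16590) = 0.0095048/0.16744 = 0.0568.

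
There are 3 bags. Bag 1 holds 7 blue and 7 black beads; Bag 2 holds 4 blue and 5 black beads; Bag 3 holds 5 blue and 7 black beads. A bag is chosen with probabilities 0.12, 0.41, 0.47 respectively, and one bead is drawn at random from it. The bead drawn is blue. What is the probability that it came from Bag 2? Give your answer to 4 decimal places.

Posterior probability ≈ 0.4160

P(blue|Bag 1) = 0.5; P(blue|Bag 2) = 0.4444; P(blue|Bag 3) = 0.4167.
Prior × likelihood for each source: 0.12·0.5=0.06000, 0.41·0.4444=0.1822, 0.47·0.4167=0.1958. Summing gives P(blue) = 0.43806.
P(Bag 2 | blue) = 0.1822 / 0.43806 = 0.4160.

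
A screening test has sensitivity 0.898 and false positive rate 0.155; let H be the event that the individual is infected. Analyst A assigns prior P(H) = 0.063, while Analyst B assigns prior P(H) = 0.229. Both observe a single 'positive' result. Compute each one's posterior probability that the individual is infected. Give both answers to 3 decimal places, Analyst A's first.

P('+'|H) = 0.898, P('+'|¬H) = 0.155.
Analyst A: numerator 0.898·0.063 = 0.056574; evidence = 0.056574+0.155·0.937 = 0.20181; posterior = 0.280.
Analyst B: numerator 0.898·0.229 = 0.20564; evidence = 0.20564+0.155·0.771 = 0.32515; posterior = 0.632.

Analyst A: 0.280; Analyst B: 0.632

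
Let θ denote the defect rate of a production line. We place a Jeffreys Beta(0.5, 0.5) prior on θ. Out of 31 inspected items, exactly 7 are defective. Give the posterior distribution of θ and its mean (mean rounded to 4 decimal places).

Posterior: Beta(7.5, 24.5); mean ≈ 0.2344

Observing 7 successes and 24 failures updates Beta(0.5, 0.5) by adding the success and failure counts to the two shape parameters: α = 0.5+7 = 7.5, β = 0.5+24 = 24.5.
Posterior mean = α/(α+β) = 7.5/32 = 0.2344.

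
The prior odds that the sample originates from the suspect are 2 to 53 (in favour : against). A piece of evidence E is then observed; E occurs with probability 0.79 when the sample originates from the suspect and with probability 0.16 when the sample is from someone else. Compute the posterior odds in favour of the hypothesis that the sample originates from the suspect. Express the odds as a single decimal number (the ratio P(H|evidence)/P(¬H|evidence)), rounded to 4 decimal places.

Prior odds = 2/53 = 0.037736.
Likelihood ratio for E = 0.79/0.16 = 4.9375.
Posterior odds = prior odds × LR = 0.18632.

Posterior odds ≈ 0.1863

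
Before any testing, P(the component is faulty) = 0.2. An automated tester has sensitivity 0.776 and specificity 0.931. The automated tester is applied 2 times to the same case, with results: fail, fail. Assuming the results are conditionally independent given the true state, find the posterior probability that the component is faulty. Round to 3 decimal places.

Posterior P(H) ≈ 0.969

With H the event that the component is faulty, the joint likelihood of the observed sequence is P(data|H) = 0.776·0.776 = 0.60218 and P(data|¬H) = 0.069·0.069 = 0.0047610.
Bayes: P(H|data) = 0.2·0.60218 / (0.2·0.60218 + 0.8·0.0047610) = 0.12044/0.12424 = 0.9693.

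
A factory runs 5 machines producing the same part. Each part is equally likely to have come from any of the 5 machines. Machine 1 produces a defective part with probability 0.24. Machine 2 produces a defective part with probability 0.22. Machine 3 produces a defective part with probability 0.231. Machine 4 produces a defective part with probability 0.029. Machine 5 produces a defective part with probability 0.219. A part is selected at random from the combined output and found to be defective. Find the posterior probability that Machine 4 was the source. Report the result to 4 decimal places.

Posterior probability ≈ 0.0309

Tabulate prior·likelihood by source: [1] prior 0.2, lik 0.24, product 0.04800; [2] prior 0.2, lik 0.22, product 0.04400; [3] prior 0.2, lik 0.231, product 0.04620; [4] prior 0.2, lik 0.029, product 0.005800; [5] prior 0.2, lik 0.219, product 0.04380.
Normalizing constant = 0.18780; the posterior for Machine 4 is its product over the sum, 0.005800/0.18780 = 0.0309.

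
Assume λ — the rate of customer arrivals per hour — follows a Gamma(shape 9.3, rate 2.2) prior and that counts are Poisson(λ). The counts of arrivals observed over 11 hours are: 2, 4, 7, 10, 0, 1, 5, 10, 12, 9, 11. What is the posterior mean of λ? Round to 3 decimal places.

Posterior mean ≈ 6.083

The Poisson likelihood adds the total count to the shape and the number of exposure periods to the rate. Here ∑xᵢ = 71 and n = 11, so shape 9.3→80.3 and rate 2.2→13.2.
E[λ | data] = 80.3/13.2 = 6.083.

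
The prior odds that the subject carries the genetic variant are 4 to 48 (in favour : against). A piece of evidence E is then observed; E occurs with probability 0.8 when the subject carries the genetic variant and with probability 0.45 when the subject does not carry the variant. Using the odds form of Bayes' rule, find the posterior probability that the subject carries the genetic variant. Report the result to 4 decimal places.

Posterior probability ≈ 0.1290

Prior odds = 4/48 = 0.083333. In log-odds, ln(0.083333) = -2.4849.
Add log likelihood ratio: ln(1.7778) = 0.57536.
Posterior log-odds = -1.9095, so posterior odds = exp(-1.9095) = 0.14815. Converting, P(H|E) = 0.14815/1.1481 = 0.1290.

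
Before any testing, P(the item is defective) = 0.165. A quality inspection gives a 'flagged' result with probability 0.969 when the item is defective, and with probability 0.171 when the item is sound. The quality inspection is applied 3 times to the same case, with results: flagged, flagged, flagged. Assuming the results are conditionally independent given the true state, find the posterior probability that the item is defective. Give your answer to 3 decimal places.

Posterior P(H) ≈ 0.973

With H the event that the item is defective, the joint likelihood of the observed sequence is P(data|H) = 0.969·0.969·0.969 = 0.90985 and P(data|¬H) = 0.171·0.171·0.171 = 0.0050002.
Bayes: P(H|data) = 0.165·0.90985 / (0.165·0.90985 + 0.835·0.0050002) = 0.15013/0.15430 = 0.9729.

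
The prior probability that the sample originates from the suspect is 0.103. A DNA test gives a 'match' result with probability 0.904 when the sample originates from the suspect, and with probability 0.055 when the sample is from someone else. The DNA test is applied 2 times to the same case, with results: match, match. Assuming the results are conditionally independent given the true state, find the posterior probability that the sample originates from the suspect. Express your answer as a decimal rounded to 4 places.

Posterior P(H) ≈ 0.9688

Let H be the event that the sample originates from the suspect; start with P(H) = 0.103. P('match'|H) = 0.904, P('match'|¬H) = 0.055.
Update on result 1 ('match'): P(H) ← 0.904·0.1030 / (0.904·0.1030 + 0.055·0.8970) = 0.093112/0.14245 = 0.6537.
Update on result 2 ('match'): P(H) ← 0.904·0.6537 / (0.904·0.6537 + 0.055·0.3463) = 0.59091/0.60996 = 0.9688.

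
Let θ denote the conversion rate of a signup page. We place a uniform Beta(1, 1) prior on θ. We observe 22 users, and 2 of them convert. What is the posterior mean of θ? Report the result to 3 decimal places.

Observing 2 successes and 20 failures updates Beta(1, 1) by adding the success and failure counts to the two shape parameters: α = 1+2 = 3, β = 1+20 = 21.
E[θ | data] = 3/(3+21) = 0.125.

Posterior mean ≈ 0.125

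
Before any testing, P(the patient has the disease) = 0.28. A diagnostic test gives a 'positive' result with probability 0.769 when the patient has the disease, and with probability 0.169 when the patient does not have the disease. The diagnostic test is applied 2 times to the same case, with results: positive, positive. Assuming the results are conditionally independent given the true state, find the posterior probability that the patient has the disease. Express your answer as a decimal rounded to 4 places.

Posterior P(H) ≈ 0.8895

Let H be the event that the patient has the disease; start with P(H) = 0.28. P('positive'|H) = 0.769, P('positive'|¬H) = 0.169.
Update on result 1 ('positive'): P(H) ← 0.769·0.2800 / (0.769·0.2800 + 0.169·0.7200) = 0.21532/0.33700 = 0.6389.
Update on result 2 ('positive'): P(H) ← 0.769·0.6389 / (0.769·0.6389 + 0.169·0.3611) = 0.49134/0.55236 = 0.8895.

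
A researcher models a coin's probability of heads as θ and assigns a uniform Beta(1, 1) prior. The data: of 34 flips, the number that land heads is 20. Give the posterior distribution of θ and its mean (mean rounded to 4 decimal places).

Posterior: Beta(21, 15); mean ≈ 0.5833

Observing 20 successes and 14 failures updates Beta(1, 1) by adding the success and failure counts to the two shape parameters: α = 1+20 = 21, β = 1+14 = 15.
E[θ | data] = 21/(21+15) = 0.5833.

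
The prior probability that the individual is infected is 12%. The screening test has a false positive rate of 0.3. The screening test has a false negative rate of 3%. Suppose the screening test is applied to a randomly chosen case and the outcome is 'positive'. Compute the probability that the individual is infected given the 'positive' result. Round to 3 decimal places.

Write H for 'the individual is infected'. Prior odds H:¬H = 0.12/0.88 = 0.13636. For the 'positive' outcome, the likelihood ratio is 0.97/0.3 = 3.2333.
Posterior odds = 0.13636 × 3.2333 = 0.44091, so P(H|E) = 0.44091/(1+0.44091) = 0.306.

P(H | E) ≈ 0.306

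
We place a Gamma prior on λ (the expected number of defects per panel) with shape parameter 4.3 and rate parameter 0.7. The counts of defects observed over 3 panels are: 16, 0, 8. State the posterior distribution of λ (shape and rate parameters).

The Poisson likelihood adds the total count to the shape and the number of exposure periods to the rate. Here ∑xᵢ = 24 and n = 3, so shape 4.3→28.3 and rate 0.7→3.7.

Posterior: Gamma(shape=28.3, rate=3.7)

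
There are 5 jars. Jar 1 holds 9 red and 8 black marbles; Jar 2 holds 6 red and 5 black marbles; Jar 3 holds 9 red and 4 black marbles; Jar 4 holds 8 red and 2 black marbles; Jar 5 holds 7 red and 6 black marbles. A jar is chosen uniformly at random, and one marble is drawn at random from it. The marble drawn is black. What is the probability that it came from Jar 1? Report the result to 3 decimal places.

Posterior probability ≈ 0.248

Tabulate prior·likelihood by source: [1] prior 0.2, lik 0.4706, product 0.09412; [2] prior 0.2, lik 0.4545, product 0.09091; [3] prior 0.2, lik 0.3077, product 0.06154; [4] prior 0.2, lik 0.2, product 0.04000; [5] prior 0.2, lik 0.4615, product 0.09231.
Normalizing constant = 0.37887; the posterior for Jar 1 is its product over the sum, 0.09412/0.37887 = 0.248.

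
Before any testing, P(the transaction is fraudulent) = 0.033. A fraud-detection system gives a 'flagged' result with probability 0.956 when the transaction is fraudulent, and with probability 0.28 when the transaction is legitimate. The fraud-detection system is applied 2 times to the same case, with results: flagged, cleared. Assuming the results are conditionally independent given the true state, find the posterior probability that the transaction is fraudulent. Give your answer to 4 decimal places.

Let H be the event that the transaction is fraudulent; start with P(H) = 0.033. P('flagged'|H) = 0.956, P('flagged'|¬H) = 0.28.
Update on result 1 ('flagged'): P(H) ← 0.956·0.0330 / (0.956·0.0330 + 0.28·0.9670) = 0.031548/0.30231 = 0.1044.
Update on result 2 ('cleared'): P(H) ← 0.044·0.1044 / (0.044·0.1044 + 0.72·0.8956) = 0.0045917/0.64945 = 0.0071.

Posterior P(H) ≈ 0.0071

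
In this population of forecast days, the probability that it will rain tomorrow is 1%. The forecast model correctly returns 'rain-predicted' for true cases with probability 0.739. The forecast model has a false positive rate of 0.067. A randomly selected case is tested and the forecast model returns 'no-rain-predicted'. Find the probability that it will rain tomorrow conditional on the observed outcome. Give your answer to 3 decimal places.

Write H for 'it will rain tomorrow'. Prior odds H:¬H = 0.01/0.99 = 0.010101. For the 'no-rain-predicted' outcome, the likelihood ratio is 0.261/0.933 = 0.27974.
Posterior odds = 0.010101 × 0.27974 = 0.0028257, so P(H|E) = 0.0028257/(1+0.0028257) = 0.003.

P(H | E) ≈ 0.003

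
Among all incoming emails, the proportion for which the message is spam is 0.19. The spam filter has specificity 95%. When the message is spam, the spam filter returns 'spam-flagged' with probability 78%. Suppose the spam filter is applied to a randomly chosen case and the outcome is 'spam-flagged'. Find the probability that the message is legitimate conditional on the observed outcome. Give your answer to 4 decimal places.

Let H be the event that the message is spam. P(H) = 0.19, so P(¬H) = 0.81. With E the 'spam-flagged' result, P(E|H) = 0.78 and P(E|¬H) = 0.05.
P(E) = 0.78·0.19 + 0.05·0.81 = 0.14820 + 0.040500 = 0.18870.
By Bayes' theorem, P(H|E) = 0.14820 / 0.18870 = 0.7854. Hence P(¬H|E) = 1 − 0.7854 = 0.2146.

P(¬H | E) ≈ 0.2146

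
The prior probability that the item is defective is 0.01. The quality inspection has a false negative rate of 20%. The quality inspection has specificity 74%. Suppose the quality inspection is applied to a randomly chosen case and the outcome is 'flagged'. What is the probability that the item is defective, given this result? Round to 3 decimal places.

Write H for 'the item is defective'. Prior odds H:¬H = 0.01/0.99 = 0.010101. For the 'flagged' outcome, the likelihood ratio is 0.8/0.26 = 3.0769.
Posterior odds = 0.010101 × 3.0769 = 0.031080, so P(H|E) = 0.031080/(1+0.031080) = 0.030.

P(H | E) ≈ 0.030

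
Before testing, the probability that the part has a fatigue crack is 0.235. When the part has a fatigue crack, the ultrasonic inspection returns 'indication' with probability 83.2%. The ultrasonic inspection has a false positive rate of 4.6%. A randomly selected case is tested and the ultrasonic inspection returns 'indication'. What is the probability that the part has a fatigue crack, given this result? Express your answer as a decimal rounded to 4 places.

Write H for 'the part has a fatigue crack'. Prior odds H:¬H = 0.235/0.765 = 0.30719. For the 'indication' outcome, the likelihood ratio is 0.832/0.046 = 18.087.
Posterior odds = 0.30719 × 18.087 = 5.5561, so P(H|E) = 5.5561/(1+5.5561) = 0.8475.

P(H | E) ≈ 0.8475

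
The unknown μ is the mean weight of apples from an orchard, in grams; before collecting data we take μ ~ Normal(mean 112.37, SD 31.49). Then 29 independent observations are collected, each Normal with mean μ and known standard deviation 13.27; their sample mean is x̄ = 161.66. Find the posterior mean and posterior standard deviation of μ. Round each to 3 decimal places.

With known σ, the Normal prior is conjugate. Weight on the data is w = (n/σ²)/(n/σ² + 1/τ₀²) = 0.164686/(0.164686+0.00100845) = 0.99391.
Posterior mean = w·x̄ + (1−w)·μ₀ = 0.99391·161.66 + 0.0060862·112.37 = 161.360. Posterior variance = 1/(0.164686+0.00100845) = 6.03521, so SD = 2.457.

Posterior mean ≈ 161.360; posterior SD ≈ 2.457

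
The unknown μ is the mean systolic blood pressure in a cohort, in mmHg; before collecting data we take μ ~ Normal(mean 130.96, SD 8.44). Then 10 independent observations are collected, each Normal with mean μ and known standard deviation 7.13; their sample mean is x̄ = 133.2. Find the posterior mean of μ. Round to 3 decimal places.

Posterior mean ≈ 133.051

Prior precision 1/τ₀² = 1/8.44² = 0.0140383; data precision n/σ² = 10/7.13² = 0.196708.
Posterior precision = 0.0140383 + 0.196708 = 0.210746.
Posterior mean = (0.0140383·130.96 + 0.196708·133.2) / 0.210746 = 133.051.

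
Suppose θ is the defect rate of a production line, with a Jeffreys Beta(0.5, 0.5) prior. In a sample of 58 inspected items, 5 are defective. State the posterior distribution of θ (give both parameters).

Observing 5 successes and 53 failures updates Beta(0.5, 0.5) by adding the success and failure counts to the two shape parameters: α = 0.5+5 = 5.5, β = 0.5+53 = 53.5.

Posterior: Beta(5.5, 53.5)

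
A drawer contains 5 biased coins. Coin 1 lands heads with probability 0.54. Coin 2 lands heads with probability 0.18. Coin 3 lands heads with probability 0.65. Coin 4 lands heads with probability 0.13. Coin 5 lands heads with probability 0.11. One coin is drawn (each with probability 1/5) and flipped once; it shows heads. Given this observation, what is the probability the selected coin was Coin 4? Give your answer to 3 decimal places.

P(heads|C1) = 0.54; P(heads|C2) = 0.18; P(heads|C3) = 0.65; P(heads|C4) = 0.13; P(heads|C5) = 0.11.
Prior × likelihood for each source: 0.2·0.54=0.1080, 0.2·0.18=0.03600, 0.2·0.65=0.1300, 0.2·0.13=0.02600, 0.2·0.11=0.02200. Summing gives P(heads) = 0.32200.
P(Coin 4 | heads) = 0.02600 / 0.32200 = 0.081.

Posterior probability ≈ 0.081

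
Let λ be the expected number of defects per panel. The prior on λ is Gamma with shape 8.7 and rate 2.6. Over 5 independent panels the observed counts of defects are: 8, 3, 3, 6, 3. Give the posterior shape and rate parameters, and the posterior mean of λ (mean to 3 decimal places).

The Poisson likelihood adds the total count to the shape and the number of exposure periods to the rate. Here ∑xᵢ = 23 and n = 5, so shape 8.7→31.7 and rate 2.6→7.6.
Posterior mean = shape/rate = 31.7/7.6 = 4.171.

Posterior: Gamma(shape=31.7, rate=7.6); mean ≈ 4.171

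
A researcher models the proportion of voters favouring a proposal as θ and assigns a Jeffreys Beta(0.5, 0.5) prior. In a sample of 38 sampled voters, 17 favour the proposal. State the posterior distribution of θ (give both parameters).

Observing 17 successes and 21 failures updates Beta(0.5, 0.5) by adding the success and failure counts to the two shape parameters: α = 0.5+17 = 17.5, β = 0.5+21 = 21.5.

Posterior: Beta(17.5, 21.5)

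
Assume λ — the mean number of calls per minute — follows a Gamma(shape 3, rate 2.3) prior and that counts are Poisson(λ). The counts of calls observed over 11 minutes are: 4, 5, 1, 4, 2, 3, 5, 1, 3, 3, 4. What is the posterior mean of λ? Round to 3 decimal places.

Posterior mean ≈ 2.857

The Poisson likelihood adds the total count to the shape and the number of exposure periods to the rate. Here ∑xᵢ = 35 and n = 11, so shape 3→38 and rate 2.3→13.3.
E[λ | data] = 38/13.3 = 2.857.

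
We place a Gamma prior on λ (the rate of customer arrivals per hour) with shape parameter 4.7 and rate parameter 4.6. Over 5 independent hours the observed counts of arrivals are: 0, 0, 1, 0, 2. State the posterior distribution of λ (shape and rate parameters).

Posterior: Gamma(shape=7.7, rate=9.6)

Total count ∑xᵢ = 3 over n = 5 hours.
Gamma is conjugate to the Poisson likelihood: posterior is Gamma(shape = 4.7+3 = 7.7, rate = 4.6+5 = 9.6).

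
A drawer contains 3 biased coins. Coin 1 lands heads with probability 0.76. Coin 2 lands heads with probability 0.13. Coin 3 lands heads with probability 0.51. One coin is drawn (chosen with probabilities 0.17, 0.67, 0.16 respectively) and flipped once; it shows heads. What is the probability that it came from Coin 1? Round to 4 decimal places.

Tabulate prior·likelihood by source: [1] prior 0.17, lik 0.76, product 0.1292; [2] prior 0.67, lik 0.13, product 0.08710; [3] prior 0.16, lik 0.51, product 0.08160.
Normalizing constant = 0.29790; the posterior for Coin 1 is its product over the sum, 0.1292/0.29790 = 0.4337.

Posterior probability ≈ 0.4337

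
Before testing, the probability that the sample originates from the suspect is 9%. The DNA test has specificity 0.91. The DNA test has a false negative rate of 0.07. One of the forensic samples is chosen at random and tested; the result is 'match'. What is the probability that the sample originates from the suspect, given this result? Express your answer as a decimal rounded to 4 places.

Write H for 'the sample originates from the suspect'. Prior odds H:¬H = 0.09/0.91 = 0.098901. For the 'match' outcome, the likelihood ratio is 0.93/0.09 = 10.333.
Posterior odds = 0.098901 × 10.333 = 1.0220, so P(H|E) = 1.0220/(1+1.0220) = 0.5054.

P(H | E) ≈ 0.5054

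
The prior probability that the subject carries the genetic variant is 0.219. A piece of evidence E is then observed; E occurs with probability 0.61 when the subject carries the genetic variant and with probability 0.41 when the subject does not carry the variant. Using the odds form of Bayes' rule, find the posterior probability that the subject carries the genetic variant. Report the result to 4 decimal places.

Prior odds = 0.219/(1−0.219) = 0.28041. In log-odds, ln(0.28041) = -1.2715.
Add log likelihood ratio: ln(1.4878) = 0.39730.
Posterior log-odds = -0.87420, so posterior odds = exp(-0.87420) = 0.41719. Converting, P(H|E) = 0.41719/1.4172 = 0.2944.

Posterior probability ≈ 0.2944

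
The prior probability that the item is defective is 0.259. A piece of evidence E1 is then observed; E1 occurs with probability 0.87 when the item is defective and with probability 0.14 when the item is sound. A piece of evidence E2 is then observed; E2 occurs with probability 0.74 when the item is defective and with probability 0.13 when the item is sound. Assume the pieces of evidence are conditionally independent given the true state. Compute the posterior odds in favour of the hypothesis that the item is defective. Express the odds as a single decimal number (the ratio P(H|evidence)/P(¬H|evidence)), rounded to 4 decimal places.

Posterior odds ≈ 12.3641

Prior odds = 0.259/(1−0.259) = 0.34953. In log-odds, ln(0.34953) = -1.0512.
Add log likelihood ratios: ln(6.2143) + ln(5.6923) = 3.5660.
Posterior log-odds = 2.5148, so posterior odds = exp(2.5148) = 12.364.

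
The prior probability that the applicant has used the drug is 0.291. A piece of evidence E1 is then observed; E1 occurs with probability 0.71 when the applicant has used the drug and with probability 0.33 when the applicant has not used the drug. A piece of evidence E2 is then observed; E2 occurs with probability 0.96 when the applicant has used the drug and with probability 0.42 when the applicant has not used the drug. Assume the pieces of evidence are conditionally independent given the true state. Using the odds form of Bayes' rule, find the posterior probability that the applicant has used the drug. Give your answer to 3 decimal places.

Prior odds = 0.291/(1−0.291) = 0.41044. In log-odds, ln(0.41044) = -0.89053.
Add log likelihood ratios: ln(2.1515) + ln(2.2857) = 1.5929.
Posterior log-odds = 0.70232, so posterior odds = exp(0.70232) = 2.0184. Converting, P(H|E) = 2.0184/3.0184 = 0.669.

Posterior probability ≈ 0.669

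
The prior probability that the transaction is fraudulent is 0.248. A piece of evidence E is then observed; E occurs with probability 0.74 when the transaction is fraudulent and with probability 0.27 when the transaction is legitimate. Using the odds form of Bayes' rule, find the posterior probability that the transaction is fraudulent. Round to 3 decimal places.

Posterior probability ≈ 0.475

Prior odds = 0.248/(1−0.248) = 0.32979.
Likelihood ratio for E = 0.74/0.27 = 2.7407.
Posterior odds = prior odds × LR = 0.90386.
Posterior probability = odds/(1+odds) = 0.90386/1.9039 = 0.475.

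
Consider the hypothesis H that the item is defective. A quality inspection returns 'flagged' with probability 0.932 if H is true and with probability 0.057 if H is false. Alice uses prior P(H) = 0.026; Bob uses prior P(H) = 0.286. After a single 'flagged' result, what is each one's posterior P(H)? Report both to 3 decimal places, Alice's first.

The likelihood ratio for a 'flagged' result is 0.932/0.057 = 16.351.
Alice: prior odds 0.026/0.974 = 0.026694; posterior odds 0.43647; posterior probability 0.304.
Bob: prior odds 0.286/0.714 = 0.40056; posterior odds 6.5495; posterior probability 0.868.

Alice: 0.304; Bob: 0.868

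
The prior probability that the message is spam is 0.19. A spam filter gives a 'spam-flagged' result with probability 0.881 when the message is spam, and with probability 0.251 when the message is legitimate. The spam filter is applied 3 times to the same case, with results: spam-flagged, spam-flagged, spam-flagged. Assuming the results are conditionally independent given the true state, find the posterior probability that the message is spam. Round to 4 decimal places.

Posterior P(H) ≈ 0.9103

Let H be the event that the message is spam; start with P(H) = 0.19. P('spam-flagged'|H) = 0.881, P('spam-flagged'|¬H) = 0.251.
Update on result 1 ('spam-flagged'): P(H) ← 0.881·0.1900 / (0.881·0.1900 + 0.251·0.8100) = 0.16739/0.37070 = 0.4516.
Update on result 2 ('spam-flagged'): P(H) ← 0.881·0.4516 / (0.881·0.4516 + 0.251·0.5484) = 0.39782/0.53548 = 0.7429.
Update on result 3 ('spam-flagged'): P(H) ← 0.881·0.7429 / (0.881·0.7429 + 0.251·0.2571) = 0.65451/0.71904 = 0.9103.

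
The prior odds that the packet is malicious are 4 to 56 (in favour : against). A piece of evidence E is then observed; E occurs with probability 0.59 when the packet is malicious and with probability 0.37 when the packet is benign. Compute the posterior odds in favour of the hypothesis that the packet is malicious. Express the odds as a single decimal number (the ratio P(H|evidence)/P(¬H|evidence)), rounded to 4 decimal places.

Posterior odds ≈ 0.1139

Prior odds = 4/56 = 0.071429.
Likelihood ratio for E = 0.59/0.37 = 1.5946.
Posterior odds = prior odds × LR = 0.11390.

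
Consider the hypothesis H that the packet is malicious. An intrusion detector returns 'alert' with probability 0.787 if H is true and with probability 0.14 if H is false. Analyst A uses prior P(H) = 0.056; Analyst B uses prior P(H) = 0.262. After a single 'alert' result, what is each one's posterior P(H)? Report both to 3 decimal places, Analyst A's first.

The likelihood ratio for an 'alert' result is 0.787/0.14 = 5.6214.
Analyst A: prior odds 0.056/0.944 = 0.059322; posterior odds 0.33347; posterior probability 0.250.
Analyst B: prior odds 0.262/0.738 = 0.35501; posterior odds 1.9957; posterior probability 0.666.

Analyst A: 0.250; Analyst B: 0.666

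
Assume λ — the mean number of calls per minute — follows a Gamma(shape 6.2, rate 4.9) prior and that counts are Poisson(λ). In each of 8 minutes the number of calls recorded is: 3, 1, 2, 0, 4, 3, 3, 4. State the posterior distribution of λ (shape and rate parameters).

Total count ∑xᵢ = 20 over n = 8 minutes.
Gamma is conjugate to the Poisson likelihood: posterior is Gamma(shape = 6.2+20 = 26.2, rate = 4.9+8 = 12.9).

Posterior: Gamma(shape=26.2, rate=12.9)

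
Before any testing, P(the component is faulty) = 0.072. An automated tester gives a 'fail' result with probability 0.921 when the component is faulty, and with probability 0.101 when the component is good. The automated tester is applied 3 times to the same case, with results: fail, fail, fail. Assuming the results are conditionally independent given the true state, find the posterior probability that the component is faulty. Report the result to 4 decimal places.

Posterior P(H) ≈ 0.9833

With H the event that the component is faulty, the joint likelihood of the observed sequence is P(data|H) = 0.921·0.921·0.921 = 0.78123 and P(data|¬H) = 0.101·0.101·0.101 = 0.0010303.
Bayes: P(H|data) = 0.072·0.78123 / (0.072·0.78123 + 0.928·0.0010303) = 0.056249/0.057205 = 0.9833.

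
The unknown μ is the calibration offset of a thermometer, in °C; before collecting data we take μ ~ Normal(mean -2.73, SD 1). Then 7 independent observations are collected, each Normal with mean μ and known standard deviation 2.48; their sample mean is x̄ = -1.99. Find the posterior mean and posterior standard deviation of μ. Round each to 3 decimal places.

Posterior mean ≈ -2.336; posterior SD ≈ 0.684

With known σ, the Normal prior is conjugate. Weight on the data is w = (n/σ²)/(n/σ² + 1/τ₀²) = 1.13814/(1.13814+1.00000) = 0.53230.
Posterior mean = w·x̄ + (1−w)·μ₀ = 0.53230·-1.99 + 0.46770·-2.73 = -2.336. Posterior variance = 1/(1.13814+1.00000) = 0.467697, so SD = 0.684.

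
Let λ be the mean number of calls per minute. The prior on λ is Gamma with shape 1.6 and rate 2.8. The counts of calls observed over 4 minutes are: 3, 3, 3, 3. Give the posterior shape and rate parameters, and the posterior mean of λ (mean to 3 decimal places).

Posterior: Gamma(shape=13.6, rate=6.8); mean ≈ 2.000

The Poisson likelihood adds the total count to the shape and the number of exposure periods to the rate. Here ∑xᵢ = 12 and n = 4, so shape 1.6→13.6 and rate 2.8→6.8.
Posterior mean = shape/rate = 13.6/6.8 = 2.000.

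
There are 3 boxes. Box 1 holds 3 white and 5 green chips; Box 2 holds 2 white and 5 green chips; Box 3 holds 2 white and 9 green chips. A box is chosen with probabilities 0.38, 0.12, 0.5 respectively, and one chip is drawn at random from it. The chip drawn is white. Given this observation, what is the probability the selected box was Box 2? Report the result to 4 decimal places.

Posterior probability ≈ 0.1281

P(white|Box 1) = 0.375; P(white|Box 2) = 0.2857; P(white|Box 3) = 0.1818.
Prior × likelihood for each source: 0.38·0.375=0.1425, 0.12·0.2857=0.03429, 0.5·0.1818=0.09091. Summing gives P(white) = 0.26769.
P(Box 2 | white) = 0.03429 / 0.26769 = 0.1281.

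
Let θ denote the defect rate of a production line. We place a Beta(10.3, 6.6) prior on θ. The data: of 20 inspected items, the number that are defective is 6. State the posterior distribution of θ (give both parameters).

Observing 6 successes and 14 failures updates Beta(10.3, 6.6) by adding the success and failure counts to the two shape parameters: α = 10.3+6 = 16.3, β = 6.6+14 = 20.6.

Posterior: Beta(16.3, 20.6)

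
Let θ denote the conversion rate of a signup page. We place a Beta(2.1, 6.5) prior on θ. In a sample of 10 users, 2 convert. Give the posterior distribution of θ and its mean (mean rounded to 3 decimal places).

Posterior: Beta(4.1, 14.5); mean ≈ 0.220

Observing 2 successes and 8 failures updates Beta(2.1, 6.5) by adding the success and failure counts to the two shape parameters: α = 2.1+2 = 4.1, β = 6.5+8 = 14.5.
E[θ | data] = 4.1/(4.1+14.5) = 0.220.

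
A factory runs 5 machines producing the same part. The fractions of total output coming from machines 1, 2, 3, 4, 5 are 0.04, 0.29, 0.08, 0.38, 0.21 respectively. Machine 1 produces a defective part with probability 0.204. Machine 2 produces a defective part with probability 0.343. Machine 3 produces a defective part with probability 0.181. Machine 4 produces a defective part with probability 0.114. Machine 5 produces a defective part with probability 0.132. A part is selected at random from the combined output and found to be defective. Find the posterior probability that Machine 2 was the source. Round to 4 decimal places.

P(defective|M1) = 0.204; P(defective|M2) = 0.343; P(defective|M3) = 0.181; P(defective|M4) = 0.114; P(defective|M5) = 0.132.
Prior × likelihood for each source: 0.04·0.204=0.008160, 0.29·0.343=0.09947, 0.08·0.181=0.01448, 0.38·0.114=0.04332, 0.21·0.132=0.02772. Summing gives P(defective) = 0.19315.
P(Machine 2 | defective) = 0.09947 / 0.19315 = 0.5150.

Posterior probability ≈ 0.5150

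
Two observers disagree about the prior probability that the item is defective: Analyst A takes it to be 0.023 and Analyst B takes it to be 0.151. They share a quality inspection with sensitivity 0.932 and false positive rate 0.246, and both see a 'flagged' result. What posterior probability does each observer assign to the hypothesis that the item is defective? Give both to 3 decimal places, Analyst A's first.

The likelihood ratio for a 'flagged' result is 0.932/0.246 = 3.7886.
Analyst A: prior odds 0.023/0.977 = 0.023541; posterior odds 0.089190; posterior probability 0.082.
Analyst B: prior odds 0.151/0.849 = 0.17786; posterior odds 0.67383; posterior probability 0.403.

Analyst A: 0.082; Analyst B: 0.403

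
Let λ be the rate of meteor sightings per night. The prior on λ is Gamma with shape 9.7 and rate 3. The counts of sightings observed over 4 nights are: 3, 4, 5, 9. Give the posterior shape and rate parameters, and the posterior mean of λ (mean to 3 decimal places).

Total count ∑xᵢ = 21 over n = 4 nights.
Gamma is conjugate to the Poisson likelihood: posterior is Gamma(shape = 9.7+21 = 30.7, rate = 3+4 = 7).
E[λ | data] = 30.7/7 = 4.386.

Posterior: Gamma(shape=30.7, rate=7); mean ≈ 4.386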